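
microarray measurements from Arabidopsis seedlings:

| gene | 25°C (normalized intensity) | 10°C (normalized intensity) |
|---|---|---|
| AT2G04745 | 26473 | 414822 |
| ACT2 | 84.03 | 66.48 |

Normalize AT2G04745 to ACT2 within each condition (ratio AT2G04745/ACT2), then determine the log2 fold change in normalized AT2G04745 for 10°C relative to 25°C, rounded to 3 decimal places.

AT2G04745/ACT2 (25°C) = 26473 / 84.03 = 315.04
AT2G04745/ACT2 (10°C) = 414822 / 66.48 = 6239.8
Fold change = 6239.8 / 315.04 = 19.8062
log2(19.8062) = 4.3079

4.308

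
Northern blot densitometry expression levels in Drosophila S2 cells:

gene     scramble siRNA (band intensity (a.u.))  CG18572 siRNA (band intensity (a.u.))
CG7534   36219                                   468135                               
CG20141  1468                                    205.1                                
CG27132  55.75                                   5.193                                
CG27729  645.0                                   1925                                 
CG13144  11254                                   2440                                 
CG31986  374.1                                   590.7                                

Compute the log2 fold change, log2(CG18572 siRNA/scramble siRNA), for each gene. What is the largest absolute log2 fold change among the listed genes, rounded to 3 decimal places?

log2(468135/36219) = 3.692  (CG7534)
log2(205.1/1468) = -2.839  (CG20141)
log2(5.193/55.75) = -3.424  (CG27132)
log2(1925/645.0) = 1.577  (CG27729)
log2(2440/11254) = -2.205  (CG13144)
log2(590.7/374.1) = 0.659  (CG31986)
The largest magnitude belongs to CG7534.

3.692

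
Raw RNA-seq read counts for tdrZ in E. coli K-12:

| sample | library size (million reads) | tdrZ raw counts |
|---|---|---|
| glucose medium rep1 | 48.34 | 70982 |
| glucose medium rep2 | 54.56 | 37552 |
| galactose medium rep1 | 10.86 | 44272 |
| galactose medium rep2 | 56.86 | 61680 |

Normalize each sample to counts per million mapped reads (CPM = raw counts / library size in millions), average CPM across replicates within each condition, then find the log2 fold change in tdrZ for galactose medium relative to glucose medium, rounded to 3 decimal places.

1.259

CPM(glucose medium rep1) = 70982 / 48.34 = 1468.3906
CPM(glucose medium rep2) = 37552 / 54.56 = 688.2698
CPM(galactose medium rep1) = 44272 / 10.86 = 4076.6114
CPM(galactose medium rep2) = 61680 / 56.86 = 1084.7696
mean CPM(glucose medium) = 1078.3302; mean CPM(galactose medium) = 2580.6905
Fold change = 2580.6905 / 1078.3302 = 2.39323
log2(2.39323) = 1.2590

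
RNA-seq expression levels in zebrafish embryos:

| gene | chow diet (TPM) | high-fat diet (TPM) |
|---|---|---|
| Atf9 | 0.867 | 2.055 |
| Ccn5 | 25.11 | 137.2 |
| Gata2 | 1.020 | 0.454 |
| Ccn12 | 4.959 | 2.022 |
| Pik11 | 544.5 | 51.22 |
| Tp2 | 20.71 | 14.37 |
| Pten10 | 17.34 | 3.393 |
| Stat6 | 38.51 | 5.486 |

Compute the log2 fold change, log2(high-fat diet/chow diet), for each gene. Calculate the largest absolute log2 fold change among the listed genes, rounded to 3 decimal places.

3.410

log2(2.055/0.867) = 1.245  (Atf9)
log2(137.2/25.11) = 2.450  (Ccn5)
log2(0.454/1.020) = -1.168  (Gata2)
log2(2.022/4.959) = -1.294  (Ccn12)
log2(51.22/544.5) = -3.410  (Pik11)
log2(14.37/20.71) = -0.527  (Tp2)
log2(3.393/17.34) = -2.353  (Pten10)
log2(5.486/38.51) = -2.811  (Stat6)
The largest magnitude belongs to Pik11.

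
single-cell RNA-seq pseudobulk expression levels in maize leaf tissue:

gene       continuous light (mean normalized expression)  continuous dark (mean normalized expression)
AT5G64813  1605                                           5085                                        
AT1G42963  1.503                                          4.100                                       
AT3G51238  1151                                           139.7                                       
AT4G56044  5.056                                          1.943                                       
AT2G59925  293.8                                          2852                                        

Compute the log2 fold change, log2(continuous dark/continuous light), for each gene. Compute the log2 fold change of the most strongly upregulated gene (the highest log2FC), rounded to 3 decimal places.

3.279

log2(5085/1605) = 1.664  (AT5G64813)
log2(4.100/1.503) = 1.448  (AT1G42963)
log2(139.7/1151) = -3.042  (AT3G51238)
log2(1.943/5.056) = -1.380  (AT4G56044)
log2(2852/293.8) = 3.279  (AT2G59925)
AT2G59925 is most strongly upregulated.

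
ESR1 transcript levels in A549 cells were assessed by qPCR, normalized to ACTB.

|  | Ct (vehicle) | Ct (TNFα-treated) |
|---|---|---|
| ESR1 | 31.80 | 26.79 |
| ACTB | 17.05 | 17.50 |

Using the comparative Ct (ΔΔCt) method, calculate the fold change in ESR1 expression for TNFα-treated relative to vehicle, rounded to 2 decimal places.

44.02

ΔCt(vehicle) = 31.800 − 17.050 = 14.750
ΔCt(TNFα-treated) = 26.790 − 17.500 = 9.290
ΔΔCt = 9.290 − 14.750 = -5.460
Fold change = 2^(−(-5.460)) = 2^5.460 = 44.017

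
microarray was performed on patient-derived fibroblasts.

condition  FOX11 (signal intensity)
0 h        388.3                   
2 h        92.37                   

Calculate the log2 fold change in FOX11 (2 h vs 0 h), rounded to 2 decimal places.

-2.07

Fold change = 92.37 / 388.3 = 0.2379
log2(0.2379) = -2.072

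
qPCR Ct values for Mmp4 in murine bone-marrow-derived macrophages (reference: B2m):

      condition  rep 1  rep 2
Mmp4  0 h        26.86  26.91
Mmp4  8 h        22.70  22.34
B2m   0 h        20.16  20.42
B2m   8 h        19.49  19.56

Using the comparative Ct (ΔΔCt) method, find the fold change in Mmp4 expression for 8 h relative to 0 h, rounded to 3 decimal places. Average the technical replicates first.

12.126

Mean Ct: Mmp4 0 h 26.885; Mmp4 8 h 22.520; B2m 0 h 20.290; B2m 8 h 19.525
ΔCt(0 h) = 26.885 − 20.290 = 6.595
ΔCt(8 h) = 22.520 − 19.525 = 2.995
ΔΔCt = 2.995 − 6.595 = -3.600
Fold change = 2^(−(-3.600)) = 2^3.600 = 12.1257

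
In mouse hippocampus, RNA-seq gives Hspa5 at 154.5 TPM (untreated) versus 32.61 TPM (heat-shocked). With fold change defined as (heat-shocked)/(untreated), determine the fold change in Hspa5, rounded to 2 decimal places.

Fold change = 32.61 / 154.5 = 0.211
Hspa5 is downregulated.

0.21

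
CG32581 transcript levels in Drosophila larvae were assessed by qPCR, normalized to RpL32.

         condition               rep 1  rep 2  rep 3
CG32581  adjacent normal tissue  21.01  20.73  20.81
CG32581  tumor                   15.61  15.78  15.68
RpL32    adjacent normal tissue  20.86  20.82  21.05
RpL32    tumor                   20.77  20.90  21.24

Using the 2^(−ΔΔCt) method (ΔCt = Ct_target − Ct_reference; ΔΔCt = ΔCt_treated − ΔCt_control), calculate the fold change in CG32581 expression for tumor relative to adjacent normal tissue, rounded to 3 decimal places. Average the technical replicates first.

Mean Ct: CG32581 adjacent normal tissue 20.850; CG32581 tumor 15.690; RpL32 adjacent normal tissue 20.910; RpL32 tumor 20.970
ΔCt(adjacent normal tissue) = 20.850 − 20.910 = -0.060
ΔCt(tumor) = 15.690 − 20.970 = -5.280
ΔΔCt = -5.280 − (-0.060) = -5.220
Fold change = 2^(−(-5.220)) = 2^5.220 = 37.2715

37.271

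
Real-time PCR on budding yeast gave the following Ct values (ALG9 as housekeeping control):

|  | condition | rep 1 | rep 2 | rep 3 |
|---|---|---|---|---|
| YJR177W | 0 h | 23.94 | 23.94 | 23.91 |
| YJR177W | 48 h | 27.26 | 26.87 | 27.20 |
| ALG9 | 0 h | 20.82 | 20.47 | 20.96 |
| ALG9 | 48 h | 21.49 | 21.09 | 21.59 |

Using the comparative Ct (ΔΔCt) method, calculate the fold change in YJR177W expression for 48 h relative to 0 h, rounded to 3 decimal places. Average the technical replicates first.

0.172

Mean Ct: YJR177W 0 h 23.930; YJR177W 48 h 27.110; ALG9 0 h 20.750; ALG9 48 h 21.390
ΔCt(0 h) = 23.930 − 20.750 = 3.180
ΔCt(48 h) = 27.110 − 21.390 = 5.720
ΔΔCt = 5.720 − 3.180 = 2.540
Fold change = 2^(−2.540) = 0.1719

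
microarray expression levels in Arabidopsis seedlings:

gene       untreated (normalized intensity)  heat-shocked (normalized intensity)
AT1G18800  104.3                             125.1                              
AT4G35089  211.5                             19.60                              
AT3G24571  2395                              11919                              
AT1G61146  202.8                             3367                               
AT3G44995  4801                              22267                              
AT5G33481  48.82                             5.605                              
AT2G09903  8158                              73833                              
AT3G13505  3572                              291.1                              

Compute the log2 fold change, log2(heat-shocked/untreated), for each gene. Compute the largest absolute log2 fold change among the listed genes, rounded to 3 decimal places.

4.053

log2(125.1/104.3) = 0.262  (AT1G18800)
log2(19.60/211.5) = -3.432  (AT4G35089)
log2(11919/2395) = 2.315  (AT3G24571)
log2(3367/202.8) = 4.053  (AT1G61146)
log2(22267/4801) = 2.214  (AT3G44995)
log2(5.605/48.82) = -3.123  (AT5G33481)
log2(73833/8158) = 3.178  (AT2G09903)
log2(291.1/3572) = -3.617  (AT3G13505)
The largest magnitude belongs to AT1G61146.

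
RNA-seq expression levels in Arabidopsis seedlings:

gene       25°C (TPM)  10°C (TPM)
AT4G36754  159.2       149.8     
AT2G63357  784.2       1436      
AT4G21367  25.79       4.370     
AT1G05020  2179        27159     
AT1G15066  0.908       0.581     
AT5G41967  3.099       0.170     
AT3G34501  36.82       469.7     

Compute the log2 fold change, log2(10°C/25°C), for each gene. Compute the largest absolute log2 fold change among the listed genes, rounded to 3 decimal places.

4.188

log2(149.8/159.2) = -0.088  (AT4G36754)
log2(1436/784.2) = 0.873  (AT2G63357)
log2(4.370/25.79) = -2.561  (AT4G21367)
log2(27159/2179) = 3.640  (AT1G05020)
log2(0.581/0.908) = -0.644  (AT1G15066)
log2(0.170/3.099) = -4.188  (AT5G41967)
log2(469.7/36.82) = 3.673  (AT3G34501)
The largest magnitude belongs to AT5G41967.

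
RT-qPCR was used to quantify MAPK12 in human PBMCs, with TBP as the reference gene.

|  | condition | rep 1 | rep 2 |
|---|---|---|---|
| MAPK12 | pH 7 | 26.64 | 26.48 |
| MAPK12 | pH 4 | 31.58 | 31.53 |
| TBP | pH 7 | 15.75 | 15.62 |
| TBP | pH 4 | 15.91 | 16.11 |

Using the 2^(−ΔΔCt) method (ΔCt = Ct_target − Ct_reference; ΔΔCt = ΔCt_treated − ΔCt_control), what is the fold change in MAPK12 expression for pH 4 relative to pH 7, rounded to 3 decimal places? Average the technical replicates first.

0.039

Mean Ct: MAPK12 pH 7 26.560; MAPK12 pH 4 31.555; TBP pH 7 15.685; TBP pH 4 16.010
ΔCt(pH 7) = 26.560 − 15.685 = 10.875
ΔCt(pH 4) = 31.555 − 16.010 = 15.545
ΔΔCt = 15.545 − 10.875 = 4.670
Fold change = 2^(−4.670) = 0.0393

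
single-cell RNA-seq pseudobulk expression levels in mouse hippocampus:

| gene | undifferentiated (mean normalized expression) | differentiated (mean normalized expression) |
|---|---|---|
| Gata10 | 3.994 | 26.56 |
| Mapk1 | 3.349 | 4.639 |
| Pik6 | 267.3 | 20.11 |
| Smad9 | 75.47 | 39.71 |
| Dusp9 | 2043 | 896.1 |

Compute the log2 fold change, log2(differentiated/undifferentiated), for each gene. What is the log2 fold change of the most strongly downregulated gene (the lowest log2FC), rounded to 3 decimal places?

-3.732

log2(26.56/3.994) = 2.733  (Gata10)
log2(4.639/3.349) = 0.470  (Mapk1)
log2(20.11/267.3) = -3.732  (Pik6)
log2(39.71/75.47) = -0.926  (Smad9)
log2(896.1/2043) = -1.189  (Dusp9)
Pik6 is most strongly downregulated.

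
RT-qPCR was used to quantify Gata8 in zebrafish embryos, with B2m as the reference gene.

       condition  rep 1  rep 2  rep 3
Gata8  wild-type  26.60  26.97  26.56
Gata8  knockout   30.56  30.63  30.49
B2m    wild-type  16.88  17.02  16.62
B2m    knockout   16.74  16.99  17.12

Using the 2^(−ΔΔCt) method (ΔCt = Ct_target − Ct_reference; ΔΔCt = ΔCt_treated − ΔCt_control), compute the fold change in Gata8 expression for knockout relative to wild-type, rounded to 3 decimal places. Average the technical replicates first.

0.075

Mean Ct: Gata8 wild-type 26.710; Gata8 knockout 30.560; B2m wild-type 16.840; B2m knockout 16.950
ΔCt(wild-type) = 26.710 − 16.840 = 9.870
ΔCt(knockout) = 30.560 − 16.950 = 13.610
ΔΔCt = 13.610 − 9.870 = 3.740
Fold change = 2^(−3.740) = 0.0748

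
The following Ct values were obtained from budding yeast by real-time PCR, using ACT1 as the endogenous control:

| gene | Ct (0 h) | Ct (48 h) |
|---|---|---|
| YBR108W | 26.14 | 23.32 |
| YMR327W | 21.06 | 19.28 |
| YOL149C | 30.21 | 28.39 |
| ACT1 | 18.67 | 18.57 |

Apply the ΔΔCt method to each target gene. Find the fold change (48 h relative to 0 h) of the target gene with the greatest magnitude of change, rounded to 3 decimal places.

6.589

YBR108W: ΔΔCt = (23.32−18.57) − (26.14−18.67) = 4.75 − 7.47 = -2.72; fold change = 2^2.72 = 6.589
YMR327W: ΔΔCt = (19.28−18.57) − (21.06−18.67) = 0.71 − 2.39 = -1.68; fold change = 2^1.68 = 3.204
YOL149C: ΔΔCt = (28.39−18.57) − (30.21−18.67) = 9.82 − 11.54 = -1.72; fold change = 2^1.72 = 3.294
YBR108W has the largest |ΔΔCt| = 2.72.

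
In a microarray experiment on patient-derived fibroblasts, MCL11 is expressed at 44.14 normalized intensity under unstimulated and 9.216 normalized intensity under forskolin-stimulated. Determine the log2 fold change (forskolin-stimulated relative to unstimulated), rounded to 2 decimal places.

-2.26

Fold change = 9.216 / 44.14 = 0.2088
log2(0.2088) = -2.260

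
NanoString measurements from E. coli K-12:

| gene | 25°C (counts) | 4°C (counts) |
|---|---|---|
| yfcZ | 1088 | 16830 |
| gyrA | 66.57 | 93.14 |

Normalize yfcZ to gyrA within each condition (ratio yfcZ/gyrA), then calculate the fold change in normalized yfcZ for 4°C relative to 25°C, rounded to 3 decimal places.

11.056

yfcZ/gyrA (25°C) = 1088 / 66.57 = 16.344
yfcZ/gyrA (4°C) = 16830 / 93.14 = 180.7
Fold change = 180.7 / 16.344 = 11.0560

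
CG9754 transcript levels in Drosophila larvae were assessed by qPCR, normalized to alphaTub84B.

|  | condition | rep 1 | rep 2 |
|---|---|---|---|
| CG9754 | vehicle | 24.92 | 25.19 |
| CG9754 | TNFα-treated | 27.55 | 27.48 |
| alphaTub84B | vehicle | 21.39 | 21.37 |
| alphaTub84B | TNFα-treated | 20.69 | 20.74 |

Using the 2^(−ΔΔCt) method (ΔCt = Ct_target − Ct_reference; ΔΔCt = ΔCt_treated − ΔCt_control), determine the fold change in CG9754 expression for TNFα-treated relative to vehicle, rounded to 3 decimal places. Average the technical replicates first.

0.115

Mean Ct: CG9754 vehicle 25.055; CG9754 TNFα-treated 27.515; alphaTub84B vehicle 21.380; alphaTub84B TNFα-treated 20.715
ΔCt(vehicle) = 25.055 − 21.380 = 3.675
ΔCt(TNFα-treated) = 27.515 − 20.715 = 6.800
ΔΔCt = 6.800 − 3.675 = 3.125
Fold change = 2^(−3.125) = 0.1146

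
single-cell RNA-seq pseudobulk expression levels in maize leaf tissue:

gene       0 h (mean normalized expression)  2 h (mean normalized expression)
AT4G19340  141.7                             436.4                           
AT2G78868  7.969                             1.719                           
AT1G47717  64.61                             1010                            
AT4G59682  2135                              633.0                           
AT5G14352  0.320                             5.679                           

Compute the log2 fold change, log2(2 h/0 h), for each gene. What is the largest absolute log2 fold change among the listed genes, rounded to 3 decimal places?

4.149

log2(436.4/141.7) = 1.623  (AT4G19340)
log2(1.719/7.969) = -2.213  (AT2G78868)
log2(1010/64.61) = 3.966  (AT1G47717)
log2(633.0/2135) = -1.754  (AT4G59682)
log2(5.679/0.320) = 4.149  (AT5G14352)
The largest magnitude belongs to AT5G14352.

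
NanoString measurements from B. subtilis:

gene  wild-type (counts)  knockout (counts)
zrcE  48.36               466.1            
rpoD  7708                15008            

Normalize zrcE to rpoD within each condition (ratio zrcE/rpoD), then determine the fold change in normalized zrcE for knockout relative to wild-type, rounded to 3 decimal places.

4.950

zrcE/rpoD (wild-type) = 48.36 / 7708 = 0.006274
zrcE/rpoD (knockout) = 466.1 / 15008 = 0.031057
Fold change = 0.031057 / 0.006274 = 4.9501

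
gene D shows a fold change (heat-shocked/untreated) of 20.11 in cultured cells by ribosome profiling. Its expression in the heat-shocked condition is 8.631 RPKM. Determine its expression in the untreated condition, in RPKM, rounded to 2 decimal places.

0.43

untreated expression = 8.631 / 20.11 = 0.43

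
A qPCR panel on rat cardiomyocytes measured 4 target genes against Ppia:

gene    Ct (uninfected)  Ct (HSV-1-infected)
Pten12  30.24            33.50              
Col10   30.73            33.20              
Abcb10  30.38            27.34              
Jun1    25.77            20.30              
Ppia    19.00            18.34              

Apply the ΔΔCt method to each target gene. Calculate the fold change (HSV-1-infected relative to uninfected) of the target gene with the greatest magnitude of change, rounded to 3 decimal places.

Pten12: ΔΔCt = (33.50−18.34) − (30.24−19.00) = 15.16 − 11.24 = 3.92; fold change = 2^-3.92 = 0.066
Col10: ΔΔCt = (33.20−18.34) − (30.73−19.00) = 14.86 − 11.73 = 3.13; fold change = 2^-3.13 = 0.114
Abcb10: ΔΔCt = (27.34−18.34) − (30.38−19.00) = 9.00 − 11.38 = -2.38; fold change = 2^2.38 = 5.205
Jun1: ΔΔCt = (20.30−18.34) − (25.77−19.00) = 1.96 − 6.77 = -4.81; fold change = 2^4.81 = 28.051
Jun1 has the largest |ΔΔCt| = 4.81.

28.051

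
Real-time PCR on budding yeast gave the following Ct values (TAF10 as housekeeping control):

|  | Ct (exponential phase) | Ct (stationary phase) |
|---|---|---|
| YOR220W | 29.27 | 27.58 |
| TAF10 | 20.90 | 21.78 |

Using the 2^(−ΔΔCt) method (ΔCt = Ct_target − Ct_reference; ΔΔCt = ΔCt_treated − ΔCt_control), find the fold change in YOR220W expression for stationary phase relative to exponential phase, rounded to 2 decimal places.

ΔCt(exponential phase) = 29.270 − 20.900 = 8.370
ΔCt(stationary phase) = 27.580 − 21.780 = 5.800
ΔΔCt = 5.800 − 8.370 = -2.570
Fold change = 2^(−(-2.570)) = 2^2.570 = 5.938

5.94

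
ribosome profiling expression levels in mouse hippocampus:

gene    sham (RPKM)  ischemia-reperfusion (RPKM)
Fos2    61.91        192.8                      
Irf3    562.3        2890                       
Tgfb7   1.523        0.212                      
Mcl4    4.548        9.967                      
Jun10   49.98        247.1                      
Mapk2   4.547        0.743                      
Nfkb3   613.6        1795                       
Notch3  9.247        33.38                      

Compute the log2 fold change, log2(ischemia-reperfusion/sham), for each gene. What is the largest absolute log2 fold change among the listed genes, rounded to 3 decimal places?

2.845

log2(192.8/61.91) = 1.639  (Fos2)
log2(2890/562.3) = 2.362  (Irf3)
log2(0.212/1.523) = -2.845  (Tgfb7)
log2(9.967/4.548) = 1.132  (Mcl4)
log2(247.1/49.98) = 2.306  (Jun10)
log2(0.743/4.547) = -2.613  (Mapk2)
log2(1795/613.6) = 1.549  (Nfkb3)
log2(33.38/9.247) = 1.852  (Notch3)
The largest magnitude belongs to Tgfb7.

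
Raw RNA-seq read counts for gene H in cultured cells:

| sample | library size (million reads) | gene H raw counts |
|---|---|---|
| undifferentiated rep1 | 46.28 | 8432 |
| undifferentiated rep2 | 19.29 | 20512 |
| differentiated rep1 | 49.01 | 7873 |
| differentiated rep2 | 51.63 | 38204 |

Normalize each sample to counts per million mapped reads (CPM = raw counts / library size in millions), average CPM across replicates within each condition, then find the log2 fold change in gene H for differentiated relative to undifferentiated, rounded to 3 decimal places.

CPM(undifferentiated rep1) = 8432 / 46.28 = 182.1953
CPM(undifferentiated rep2) = 20512 / 19.29 = 1063.3489
CPM(differentiated rep1) = 7873 / 49.01 = 160.6407
CPM(differentiated rep2) = 38204 / 51.63 = 739.9574
mean CPM(undifferentiated) = 622.7721; mean CPM(differentiated) = 450.2990
Fold change = 450.2990 / 622.7721 = 0.72306
log2(0.72306) = -0.4678

-0.468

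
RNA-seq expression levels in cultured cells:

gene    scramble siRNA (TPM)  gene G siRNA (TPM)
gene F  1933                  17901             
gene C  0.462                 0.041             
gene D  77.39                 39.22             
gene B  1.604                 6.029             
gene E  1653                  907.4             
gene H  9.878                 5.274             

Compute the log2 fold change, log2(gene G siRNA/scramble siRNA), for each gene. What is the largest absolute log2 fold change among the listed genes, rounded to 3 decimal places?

log2(17901/1933) = 3.211  (gene F)
log2(0.041/0.462) = -3.494  (gene C)
log2(39.22/77.39) = -0.981  (gene D)
log2(6.029/1.604) = 1.910  (gene B)
log2(907.4/1653) = -0.865  (gene E)
log2(5.274/9.878) = -0.905  (gene H)
The largest magnitude belongs to gene C.

3.494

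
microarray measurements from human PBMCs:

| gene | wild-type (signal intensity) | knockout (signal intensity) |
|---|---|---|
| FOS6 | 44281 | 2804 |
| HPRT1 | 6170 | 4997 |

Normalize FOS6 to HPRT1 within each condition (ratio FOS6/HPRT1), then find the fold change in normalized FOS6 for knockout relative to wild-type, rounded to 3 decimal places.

FOS6/HPRT1 (wild-type) = 44281 / 6170 = 7.1768
FOS6/HPRT1 (knockout) = 2804 / 4997 = 0.56114
Fold change = 0.56114 / 7.1768 = 0.0782

0.078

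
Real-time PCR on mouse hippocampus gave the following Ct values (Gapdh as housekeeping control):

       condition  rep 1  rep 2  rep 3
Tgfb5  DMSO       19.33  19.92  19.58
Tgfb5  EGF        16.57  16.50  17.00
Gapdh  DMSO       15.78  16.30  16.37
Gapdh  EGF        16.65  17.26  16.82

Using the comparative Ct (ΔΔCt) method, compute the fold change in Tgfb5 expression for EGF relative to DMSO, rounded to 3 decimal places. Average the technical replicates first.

Mean Ct: Tgfb5 DMSO 19.610; Tgfb5 EGF 16.690; Gapdh DMSO 16.150; Gapdh EGF 16.910
ΔCt(DMSO) = 19.610 − 16.150 = 3.460
ΔCt(EGF) = 16.690 − 16.910 = -0.220
ΔΔCt = -0.220 − 3.460 = -3.680
Fold change = 2^(−(-3.680)) = 2^3.680 = 12.8171

12.817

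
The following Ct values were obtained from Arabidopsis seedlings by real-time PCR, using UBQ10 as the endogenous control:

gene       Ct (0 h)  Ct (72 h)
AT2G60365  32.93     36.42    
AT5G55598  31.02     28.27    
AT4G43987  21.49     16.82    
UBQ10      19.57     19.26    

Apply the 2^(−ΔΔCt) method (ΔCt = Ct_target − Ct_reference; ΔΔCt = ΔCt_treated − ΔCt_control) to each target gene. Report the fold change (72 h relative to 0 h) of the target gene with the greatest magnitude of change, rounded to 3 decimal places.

20.535

AT2G60365: ΔΔCt = (36.42−19.26) − (32.93−19.57) = 17.16 − 13.36 = 3.80; fold change = 2^-3.80 = 0.072
AT5G55598: ΔΔCt = (28.27−19.26) − (31.02−19.57) = 9.01 − 11.45 = -2.44; fold change = 2^2.44 = 5.426
AT4G43987: ΔΔCt = (16.82−19.26) − (21.49−19.57) = -2.44 − 1.92 = -4.36; fold change = 2^4.36 = 20.535
AT4G43987 has the largest |ΔΔCt| = 4.36.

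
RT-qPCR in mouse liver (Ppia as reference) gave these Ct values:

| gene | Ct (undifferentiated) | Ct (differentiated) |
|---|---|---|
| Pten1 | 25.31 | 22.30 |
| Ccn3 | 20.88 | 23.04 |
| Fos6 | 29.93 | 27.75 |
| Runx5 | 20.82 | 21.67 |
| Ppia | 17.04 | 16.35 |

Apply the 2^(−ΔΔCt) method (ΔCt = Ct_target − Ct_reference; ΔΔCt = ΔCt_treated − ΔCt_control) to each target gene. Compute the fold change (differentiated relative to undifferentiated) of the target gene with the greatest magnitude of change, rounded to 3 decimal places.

Pten1: ΔΔCt = (22.30−16.35) − (25.31−17.04) = 5.95 − 8.27 = -2.32; fold change = 2^2.32 = 4.993
Ccn3: ΔΔCt = (23.04−16.35) − (20.88−17.04) = 6.69 − 3.84 = 2.85; fold change = 2^-2.85 = 0.139
Fos6: ΔΔCt = (27.75−16.35) − (29.93−17.04) = 11.40 − 12.89 = -1.49; fold change = 2^1.49 = 2.809
Runx5: ΔΔCt = (21.67−16.35) − (20.82−17.04) = 5.32 − 3.78 = 1.54; fold change = 2^-1.54 = 0.344
Ccn3 has the largest |ΔΔCt| = 2.85.

0.139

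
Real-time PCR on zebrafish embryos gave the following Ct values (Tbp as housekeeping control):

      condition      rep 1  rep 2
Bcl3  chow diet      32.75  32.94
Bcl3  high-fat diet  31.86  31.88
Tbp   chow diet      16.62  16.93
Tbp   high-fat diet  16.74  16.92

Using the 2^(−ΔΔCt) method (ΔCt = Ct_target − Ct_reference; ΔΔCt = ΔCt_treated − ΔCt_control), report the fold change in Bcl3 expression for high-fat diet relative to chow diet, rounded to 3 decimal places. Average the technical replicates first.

Mean Ct: Bcl3 chow diet 32.845; Bcl3 high-fat diet 31.870; Tbp chow diet 16.775; Tbp high-fat diet 16.830
ΔCt(chow diet) = 32.845 − 16.775 = 16.070
ΔCt(high-fat diet) = 31.870 − 16.830 = 15.040
ΔΔCt = 15.040 − 16.070 = -1.030
Fold change = 2^(−(-1.030)) = 2^1.030 = 2.0420

2.042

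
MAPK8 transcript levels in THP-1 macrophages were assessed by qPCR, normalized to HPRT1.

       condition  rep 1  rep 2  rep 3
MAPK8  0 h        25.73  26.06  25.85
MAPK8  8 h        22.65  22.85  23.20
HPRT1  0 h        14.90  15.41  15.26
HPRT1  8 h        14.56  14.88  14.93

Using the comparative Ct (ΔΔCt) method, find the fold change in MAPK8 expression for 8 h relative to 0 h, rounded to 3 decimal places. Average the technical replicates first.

Mean Ct: MAPK8 0 h 25.880; MAPK8 8 h 22.900; HPRT1 0 h 15.190; HPRT1 8 h 14.790
ΔCt(0 h) = 25.880 − 15.190 = 10.690
ΔCt(8 h) = 22.900 − 14.790 = 8.110
ΔΔCt = 8.110 − 10.690 = -2.580
Fold change = 2^(−(-2.580)) = 2^2.580 = 5.9794

5.979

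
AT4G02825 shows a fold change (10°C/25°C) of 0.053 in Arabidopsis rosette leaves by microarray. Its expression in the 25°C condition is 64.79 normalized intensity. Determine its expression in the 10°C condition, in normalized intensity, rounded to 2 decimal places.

3.43

10°C expression = 64.79 × 0.053 = 3.43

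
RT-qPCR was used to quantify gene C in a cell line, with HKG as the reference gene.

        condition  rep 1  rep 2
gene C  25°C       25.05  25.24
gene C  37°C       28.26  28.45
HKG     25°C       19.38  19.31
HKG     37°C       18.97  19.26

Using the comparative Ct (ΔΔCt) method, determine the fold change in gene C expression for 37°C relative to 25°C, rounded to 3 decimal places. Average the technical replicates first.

0.092

Mean Ct: gene C 25°C 25.145; gene C 37°C 28.355; HKG 25°C 19.345; HKG 37°C 19.115
ΔCt(25°C) = 25.145 − 19.345 = 5.800
ΔCt(37°C) = 28.355 − 19.115 = 9.240
ΔΔCt = 9.240 − 5.800 = 3.440
Fold change = 2^(−3.440) = 0.0921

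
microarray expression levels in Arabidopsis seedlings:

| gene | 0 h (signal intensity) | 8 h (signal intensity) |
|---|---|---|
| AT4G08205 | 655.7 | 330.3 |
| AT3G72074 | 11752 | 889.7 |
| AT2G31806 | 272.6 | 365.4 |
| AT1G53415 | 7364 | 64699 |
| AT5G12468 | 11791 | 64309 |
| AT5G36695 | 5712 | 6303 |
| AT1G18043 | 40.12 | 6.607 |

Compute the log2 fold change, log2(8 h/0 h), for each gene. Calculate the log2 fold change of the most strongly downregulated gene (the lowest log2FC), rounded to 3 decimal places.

log2(330.3/655.7) = -0.989  (AT4G08205)
log2(889.7/11752) = -3.723  (AT3G72074)
log2(365.4/272.6) = 0.423  (AT2G31806)
log2(64699/7364) = 3.135  (AT1G53415)
log2(64309/11791) = 2.447  (AT5G12468)
log2(6303/5712) = 0.142  (AT5G36695)
log2(6.607/40.12) = -2.602  (AT1G18043)
AT3G72074 is most strongly downregulated.

-3.723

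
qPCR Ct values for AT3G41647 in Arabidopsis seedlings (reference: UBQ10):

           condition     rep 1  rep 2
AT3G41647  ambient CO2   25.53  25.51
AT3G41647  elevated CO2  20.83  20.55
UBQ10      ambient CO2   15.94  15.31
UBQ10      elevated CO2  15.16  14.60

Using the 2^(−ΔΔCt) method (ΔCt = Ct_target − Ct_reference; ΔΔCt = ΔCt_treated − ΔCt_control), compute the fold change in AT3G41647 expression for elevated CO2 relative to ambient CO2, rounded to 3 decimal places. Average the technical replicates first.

16.971

Mean Ct: AT3G41647 ambient CO2 25.520; AT3G41647 elevated CO2 20.690; UBQ10 ambient CO2 15.625; UBQ10 elevated CO2 14.880
ΔCt(ambient CO2) = 25.520 − 15.625 = 9.895
ΔCt(elevated CO2) = 20.690 − 14.880 = 5.810
ΔΔCt = 5.810 − 9.895 = -4.085
Fold change = 2^(−(-4.085)) = 2^4.085 = 16.9710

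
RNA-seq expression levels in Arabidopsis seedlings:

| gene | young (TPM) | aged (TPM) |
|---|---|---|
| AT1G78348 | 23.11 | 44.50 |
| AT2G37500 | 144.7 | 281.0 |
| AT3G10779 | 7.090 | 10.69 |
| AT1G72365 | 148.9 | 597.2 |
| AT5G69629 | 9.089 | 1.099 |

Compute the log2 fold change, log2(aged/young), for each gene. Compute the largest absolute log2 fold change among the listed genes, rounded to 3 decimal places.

log2(44.50/23.11) = 0.945  (AT1G78348)
log2(281.0/144.7) = 0.958  (AT2G37500)
log2(10.69/7.090) = 0.592  (AT3G10779)
log2(597.2/148.9) = 2.004  (AT1G72365)
log2(1.099/9.089) = -3.048  (AT5G69629)
The largest magnitude belongs to AT5G69629.

3.048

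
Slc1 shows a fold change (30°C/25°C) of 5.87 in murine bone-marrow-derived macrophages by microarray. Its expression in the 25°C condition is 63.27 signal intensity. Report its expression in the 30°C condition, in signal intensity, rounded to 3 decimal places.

371.395

30°C expression = 63.27 × 5.87 = 371.395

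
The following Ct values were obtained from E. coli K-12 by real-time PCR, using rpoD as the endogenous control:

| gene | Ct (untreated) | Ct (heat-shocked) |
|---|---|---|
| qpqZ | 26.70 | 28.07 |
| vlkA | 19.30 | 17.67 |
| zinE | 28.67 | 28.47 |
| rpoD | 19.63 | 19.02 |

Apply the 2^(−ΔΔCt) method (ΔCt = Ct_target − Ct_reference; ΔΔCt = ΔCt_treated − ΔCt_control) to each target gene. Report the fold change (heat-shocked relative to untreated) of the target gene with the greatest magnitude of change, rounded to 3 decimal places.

0.253

qpqZ: ΔΔCt = (28.07−19.02) − (26.70−19.63) = 9.05 − 7.07 = 1.98; fold change = 2^-1.98 = 0.253
vlkA: ΔΔCt = (17.67−19.02) − (19.30−19.63) = -1.35 − (-0.33) = -1.02; fold change = 2^1.02 = 2.028
zinE: ΔΔCt = (28.47−19.02) − (28.67−19.63) = 9.45 − 9.04 = 0.41; fold change = 2^-0.41 = 0.753
qpqZ has the largest |ΔΔCt| = 1.98.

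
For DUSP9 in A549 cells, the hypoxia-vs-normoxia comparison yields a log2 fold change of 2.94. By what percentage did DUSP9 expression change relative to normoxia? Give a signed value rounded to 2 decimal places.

667.41%

Fold change = 2^(2.94) = 7.6741
Percent change = (FC − 1) × 100% = (7.6741 − 1) × 100 = 667.41%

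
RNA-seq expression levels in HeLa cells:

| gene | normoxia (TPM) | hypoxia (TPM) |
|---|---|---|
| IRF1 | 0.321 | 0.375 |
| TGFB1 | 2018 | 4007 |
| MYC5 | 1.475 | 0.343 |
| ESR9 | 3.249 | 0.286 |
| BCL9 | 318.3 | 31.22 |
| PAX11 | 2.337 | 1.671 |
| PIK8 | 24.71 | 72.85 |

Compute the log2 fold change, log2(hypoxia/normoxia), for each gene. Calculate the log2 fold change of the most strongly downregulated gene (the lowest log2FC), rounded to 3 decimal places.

log2(0.375/0.321) = 0.224  (IRF1)
log2(4007/2018) = 0.990  (TGFB1)
log2(0.343/1.475) = -2.104  (MYC5)
log2(0.286/3.249) = -3.506  (ESR9)
log2(31.22/318.3) = -3.350  (BCL9)
log2(1.671/2.337) = -0.484  (PAX11)
log2(72.85/24.71) = 1.560  (PIK8)
ESR9 is most strongly downregulated.

-3.506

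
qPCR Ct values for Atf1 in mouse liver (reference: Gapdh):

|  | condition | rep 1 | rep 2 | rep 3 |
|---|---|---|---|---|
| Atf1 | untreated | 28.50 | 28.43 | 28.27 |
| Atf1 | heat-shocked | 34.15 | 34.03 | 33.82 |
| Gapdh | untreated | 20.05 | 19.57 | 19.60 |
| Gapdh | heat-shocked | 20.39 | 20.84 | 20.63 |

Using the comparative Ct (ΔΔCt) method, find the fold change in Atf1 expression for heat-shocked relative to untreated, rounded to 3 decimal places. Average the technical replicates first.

0.038

Mean Ct: Atf1 untreated 28.400; Atf1 heat-shocked 34.000; Gapdh untreated 19.740; Gapdh heat-shocked 20.620
ΔCt(untreated) = 28.400 − 19.740 = 8.660
ΔCt(heat-shocked) = 34.000 − 20.620 = 13.380
ΔΔCt = 13.380 − 8.660 = 4.720
Fold change = 2^(−4.720) = 0.0379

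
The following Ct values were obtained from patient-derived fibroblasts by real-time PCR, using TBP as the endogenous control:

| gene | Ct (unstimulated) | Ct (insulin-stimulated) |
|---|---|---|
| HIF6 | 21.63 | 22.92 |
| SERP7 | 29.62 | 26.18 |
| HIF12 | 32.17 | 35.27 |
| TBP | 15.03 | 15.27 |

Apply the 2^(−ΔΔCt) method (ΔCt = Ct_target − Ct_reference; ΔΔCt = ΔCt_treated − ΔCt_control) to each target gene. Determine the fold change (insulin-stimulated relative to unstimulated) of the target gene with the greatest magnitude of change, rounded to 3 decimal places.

12.817

HIF6: ΔΔCt = (22.92−15.27) − (21.63−15.03) = 7.65 − 6.60 = 1.05; fold change = 2^-1.05 = 0.483
SERP7: ΔΔCt = (26.18−15.27) − (29.62−15.03) = 10.91 − 14.59 = -3.68; fold change = 2^3.68 = 12.817
HIF12: ΔΔCt = (35.27−15.27) − (32.17−15.03) = 20.00 − 17.14 = 2.86; fold change = 2^-2.86 = 0.138
SERP7 has the largest |ΔΔCt| = 3.68.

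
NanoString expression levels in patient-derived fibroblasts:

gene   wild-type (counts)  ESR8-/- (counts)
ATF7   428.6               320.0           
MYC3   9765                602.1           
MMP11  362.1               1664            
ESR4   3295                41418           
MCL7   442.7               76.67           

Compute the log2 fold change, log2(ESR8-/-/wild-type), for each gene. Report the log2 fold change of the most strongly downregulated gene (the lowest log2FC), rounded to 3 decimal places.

-4.020

log2(320.0/428.6) = -0.422  (ATF7)
log2(602.1/9765) = -4.020  (MYC3)
log2(1664/362.1) = 2.200  (MMP11)
log2(41418/3295) = 3.652  (ESR4)
log2(76.67/442.7) = -2.530  (MCL7)
MYC3 is most strongly downregulated.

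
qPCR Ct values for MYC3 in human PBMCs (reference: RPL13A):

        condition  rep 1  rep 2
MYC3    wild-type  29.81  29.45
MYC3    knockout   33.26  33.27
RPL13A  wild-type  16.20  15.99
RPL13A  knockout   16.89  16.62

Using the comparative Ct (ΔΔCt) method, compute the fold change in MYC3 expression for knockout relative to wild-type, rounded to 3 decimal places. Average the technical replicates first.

0.127

Mean Ct: MYC3 wild-type 29.630; MYC3 knockout 33.265; RPL13A wild-type 16.095; RPL13A knockout 16.755
ΔCt(wild-type) = 29.630 − 16.095 = 13.535
ΔCt(knockout) = 33.265 − 16.755 = 16.510
ΔΔCt = 16.510 − 13.535 = 2.975
Fold change = 2^(−2.975) = 0.1272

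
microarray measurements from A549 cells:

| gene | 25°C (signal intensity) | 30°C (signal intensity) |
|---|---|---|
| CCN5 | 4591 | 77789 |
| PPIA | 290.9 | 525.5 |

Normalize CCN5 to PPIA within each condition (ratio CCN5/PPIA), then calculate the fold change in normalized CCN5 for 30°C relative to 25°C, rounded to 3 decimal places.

CCN5/PPIA (25°C) = 4591 / 290.9 = 15.782
CCN5/PPIA (30°C) = 77789 / 525.5 = 148.03
Fold change = 148.03 / 15.782 = 9.3795

9.380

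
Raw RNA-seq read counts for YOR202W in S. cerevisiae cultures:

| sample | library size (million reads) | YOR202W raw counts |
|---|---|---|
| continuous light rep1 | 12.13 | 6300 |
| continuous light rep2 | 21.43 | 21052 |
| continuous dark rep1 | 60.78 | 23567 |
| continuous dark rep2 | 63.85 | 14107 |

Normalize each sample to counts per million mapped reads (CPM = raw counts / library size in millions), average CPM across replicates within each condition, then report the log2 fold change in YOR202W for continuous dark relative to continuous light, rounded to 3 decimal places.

CPM(continuous light rep1) = 6300 / 12.13 = 519.3735
CPM(continuous light rep2) = 21052 / 21.43 = 982.3612
CPM(continuous dark rep1) = 23567 / 60.78 = 387.7427
CPM(continuous dark rep2) = 14107 / 63.85 = 220.9397
mean CPM(continuous light) = 750.8673; mean CPM(continuous dark) = 304.3412
Fold change = 304.3412 / 750.8673 = 0.40532
log2(0.40532) = -1.3029

-1.303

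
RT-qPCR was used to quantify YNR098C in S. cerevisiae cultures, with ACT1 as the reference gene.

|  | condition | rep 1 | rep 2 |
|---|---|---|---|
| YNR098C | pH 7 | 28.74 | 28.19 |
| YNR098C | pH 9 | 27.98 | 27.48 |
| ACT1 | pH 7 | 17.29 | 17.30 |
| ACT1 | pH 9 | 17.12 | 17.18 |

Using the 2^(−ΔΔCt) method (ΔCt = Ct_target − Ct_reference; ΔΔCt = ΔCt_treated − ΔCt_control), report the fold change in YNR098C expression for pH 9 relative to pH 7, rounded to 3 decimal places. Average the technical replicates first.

Mean Ct: YNR098C pH 7 28.465; YNR098C pH 9 27.730; ACT1 pH 7 17.295; ACT1 pH 9 17.150
ΔCt(pH 7) = 28.465 − 17.295 = 11.170
ΔCt(pH 9) = 27.730 − 17.150 = 10.580
ΔΔCt = 10.580 − 11.170 = -0.590
Fold change = 2^(−(-0.590)) = 2^0.590 = 1.5052

1.505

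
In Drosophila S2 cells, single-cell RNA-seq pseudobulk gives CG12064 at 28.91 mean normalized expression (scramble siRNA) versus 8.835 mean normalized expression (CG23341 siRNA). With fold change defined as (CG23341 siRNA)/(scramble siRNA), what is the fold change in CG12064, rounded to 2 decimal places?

0.31

Fold change = 8.835 / 28.91 = 0.306
CG12064 is downregulated.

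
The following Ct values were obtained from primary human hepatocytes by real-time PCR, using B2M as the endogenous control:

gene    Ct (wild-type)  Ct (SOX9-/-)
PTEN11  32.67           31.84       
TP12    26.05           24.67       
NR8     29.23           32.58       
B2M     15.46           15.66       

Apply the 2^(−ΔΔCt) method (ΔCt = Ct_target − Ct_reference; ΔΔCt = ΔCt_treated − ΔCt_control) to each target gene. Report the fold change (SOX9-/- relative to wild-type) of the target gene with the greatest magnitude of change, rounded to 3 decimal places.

PTEN11: ΔΔCt = (31.84−15.66) − (32.67−15.46) = 16.18 − 17.21 = -1.03; fold change = 2^1.03 = 2.042
TP12: ΔΔCt = (24.67−15.66) − (26.05−15.46) = 9.01 − 10.59 = -1.58; fold change = 2^1.58 = 2.990
NR8: ΔΔCt = (32.58−15.66) − (29.23−15.46) = 16.92 − 13.77 = 3.15; fold change = 2^-3.15 = 0.113
NR8 has the largest |ΔΔCt| = 3.15.

0.113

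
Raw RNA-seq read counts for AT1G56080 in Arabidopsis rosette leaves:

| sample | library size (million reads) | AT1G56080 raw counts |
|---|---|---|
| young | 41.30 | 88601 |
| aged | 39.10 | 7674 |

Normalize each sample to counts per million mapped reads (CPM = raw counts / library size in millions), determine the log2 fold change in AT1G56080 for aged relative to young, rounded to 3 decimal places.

-3.450

CPM(young) = 88601 / 41.30 = 2145.3027
CPM(aged) = 7674 / 39.10 = 196.2660
Fold change = 196.2660 / 2145.3027 = 0.09149
log2(0.09149) = -3.4503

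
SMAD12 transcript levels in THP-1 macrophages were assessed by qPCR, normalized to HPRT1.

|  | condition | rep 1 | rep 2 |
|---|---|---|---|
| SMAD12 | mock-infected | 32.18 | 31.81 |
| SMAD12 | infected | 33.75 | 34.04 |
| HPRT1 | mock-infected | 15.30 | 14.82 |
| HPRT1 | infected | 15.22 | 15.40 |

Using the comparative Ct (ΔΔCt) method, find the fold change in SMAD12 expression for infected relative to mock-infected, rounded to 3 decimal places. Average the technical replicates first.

Mean Ct: SMAD12 mock-infected 31.995; SMAD12 infected 33.895; HPRT1 mock-infected 15.060; HPRT1 infected 15.310
ΔCt(mock-infected) = 31.995 − 15.060 = 16.935
ΔCt(infected) = 33.895 − 15.310 = 18.585
ΔΔCt = 18.585 − 16.935 = 1.650
Fold change = 2^(−1.650) = 0.3186

0.319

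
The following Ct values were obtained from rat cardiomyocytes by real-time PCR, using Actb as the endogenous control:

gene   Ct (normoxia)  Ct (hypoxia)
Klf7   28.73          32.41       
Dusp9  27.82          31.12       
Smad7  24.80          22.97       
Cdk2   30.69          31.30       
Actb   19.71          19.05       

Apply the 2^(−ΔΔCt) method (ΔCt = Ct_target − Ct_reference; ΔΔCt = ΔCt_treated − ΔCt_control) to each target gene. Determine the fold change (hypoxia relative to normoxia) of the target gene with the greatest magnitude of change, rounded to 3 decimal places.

Klf7: ΔΔCt = (32.41−19.05) − (28.73−19.71) = 13.36 − 9.02 = 4.34; fold change = 2^-4.34 = 0.049
Dusp9: ΔΔCt = (31.12−19.05) − (27.82−19.71) = 12.07 − 8.11 = 3.96; fold change = 2^-3.96 = 0.064
Smad7: ΔΔCt = (22.97−19.05) − (24.80−19.71) = 3.92 − 5.09 = -1.17; fold change = 2^1.17 = 2.250
Cdk2: ΔΔCt = (31.30−19.05) − (30.69−19.71) = 12.25 − 10.98 = 1.27; fold change = 2^-1.27 = 0.415
Klf7 has the largest |ΔΔCt| = 4.34.

0.049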